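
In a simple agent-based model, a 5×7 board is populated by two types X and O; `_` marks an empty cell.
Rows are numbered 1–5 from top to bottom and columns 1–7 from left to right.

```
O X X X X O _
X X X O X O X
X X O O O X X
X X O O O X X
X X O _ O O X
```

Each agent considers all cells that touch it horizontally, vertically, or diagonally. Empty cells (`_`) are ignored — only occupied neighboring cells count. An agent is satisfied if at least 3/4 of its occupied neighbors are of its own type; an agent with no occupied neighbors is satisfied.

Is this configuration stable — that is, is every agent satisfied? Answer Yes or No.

No

Row 1: (1,1)O 0/3 ✗ · (1,2)X 4/5 ✓ · (1,3)X 4/5 ✓ · (1,4)X 4/5 ✓ · (1,5)X 2/5 ✗ · (1,6)O 1/4 ✗
Row 2: (2,1)X 4/5 ✓ · (2,2)X 6/8 ✓ · (2,3)X 5/8 ✗ · (2,4)O 3/8 ✗ · (2,5)X 3/8 ✗ · (2,6)O 2/7 ✗ · (2,7)X 2/4 ✗
Row 3: (3,1)X 5/5 ✓ · (3,2)X 6/8 ✓ · (3,3)O 4/8 ✗ · (3,4)O 6/8 ✓ · (3,5)O 5/8 ✗ · (3,6)X 5/8 ✗ · (3,7)X 4/5 ✓
Row 4: (4,1)X 5/5 ✓ · (4,2)X 5/8 ✗ · (4,3)O 4/7 ✗ · (4,4)O 7/7 ✓ · (4,5)O 5/7 ✗ · (4,6)X 4/8 ✗ · (4,7)X 4/5 ✓
Row 5: (5,1)X 3/3 ✓ · (5,2)X 3/5 ✗ · (5,3)O 2/4 ✗ · (5,5)O 3/4 ✓ · (5,6)O 2/5 ✗ · (5,7)X 2/3 ✗
For instance (1,1) has only 0/3 same-type neighbors, below 3/4.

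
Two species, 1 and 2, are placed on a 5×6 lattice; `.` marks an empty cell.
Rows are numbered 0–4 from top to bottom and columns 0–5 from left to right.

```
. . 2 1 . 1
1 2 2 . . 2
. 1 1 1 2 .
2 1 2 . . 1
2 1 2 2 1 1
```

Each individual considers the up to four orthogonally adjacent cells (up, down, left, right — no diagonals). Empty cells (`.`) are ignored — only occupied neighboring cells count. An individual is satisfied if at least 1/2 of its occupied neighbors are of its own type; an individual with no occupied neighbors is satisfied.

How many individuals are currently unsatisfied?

Row 0: (0,2)2 1/2 ok · (0,3)1 0/1 unhappy · (0,5)1 0/1 unhappy
Row 1: (1,0)1 0/1 unhappy · (1,1)2 1/3 unhappy · (1,2)2 2/3 ok · (1,5)2 0/1 unhappy
Row 2: (2,1)1 2/3 ok · (2,2)1 2/4 ok · (2,3)1 1/2 ok · (2,4)2 0/1 unhappy
Row 3: (3,0)2 1/2 ok · (3,1)1 2/4 ok · (3,2)2 1/3 unhappy · (3,5)1 1/1 ok
Row 4: (4,0)2 1/2 ok · (4,1)1 1/3 unhappy · (4,2)2 2/3 ok · (4,3)2 1/2 ok · (4,4)1 1/2 ok · (4,5)1 2/2 ok
Unsatisfied: (0,3), (0,5), (1,0), (1,1), (1,5), (2,4), (3,2), (4,1) — 8 in total.

8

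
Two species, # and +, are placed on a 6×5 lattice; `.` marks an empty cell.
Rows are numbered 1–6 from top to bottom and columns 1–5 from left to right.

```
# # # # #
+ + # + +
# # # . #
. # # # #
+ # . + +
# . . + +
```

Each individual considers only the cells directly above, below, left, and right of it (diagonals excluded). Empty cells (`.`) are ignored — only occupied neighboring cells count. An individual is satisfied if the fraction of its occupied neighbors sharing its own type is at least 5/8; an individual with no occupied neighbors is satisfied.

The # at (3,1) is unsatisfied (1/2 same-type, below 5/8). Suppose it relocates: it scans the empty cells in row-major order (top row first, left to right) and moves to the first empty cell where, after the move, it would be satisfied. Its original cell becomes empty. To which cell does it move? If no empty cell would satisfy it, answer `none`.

Vacating (3,1). Empty cells in order:
  (3,4): 3/4 same-type → satisfied — stop here.

(3,4)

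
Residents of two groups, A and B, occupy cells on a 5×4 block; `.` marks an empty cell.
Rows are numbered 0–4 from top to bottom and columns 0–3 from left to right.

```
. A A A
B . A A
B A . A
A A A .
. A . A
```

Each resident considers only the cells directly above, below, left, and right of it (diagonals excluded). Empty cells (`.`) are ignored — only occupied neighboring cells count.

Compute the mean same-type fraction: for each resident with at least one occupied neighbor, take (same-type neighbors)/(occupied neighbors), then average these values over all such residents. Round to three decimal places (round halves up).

(0,1)A 1/1
(0,2)A 3/3
(0,3)A 2/2
(1,0)B 1/1
(1,2)A 2/2
(1,3)A 3/3
(2,0)B 1/3
(2,1)A 1/2
(2,3)A 1/1
(3,0)A 1/2
(3,1)A 4/4
(3,2)A 1/1
(4,1)A 1/1
(4,3)A — no occupied neighbors
Sum over 13 residents: 1/1 + 3/3 + 2/2 + 1/1 + 2/2 + 3/3 + 1/3 + 1/2 + 1/1 + 1/2 + 4/4 + 1/1 + 1/1 = 34/3; mean = 34/3 ÷ 13 = 34/39 = 0.871794… → 0.872.

0.872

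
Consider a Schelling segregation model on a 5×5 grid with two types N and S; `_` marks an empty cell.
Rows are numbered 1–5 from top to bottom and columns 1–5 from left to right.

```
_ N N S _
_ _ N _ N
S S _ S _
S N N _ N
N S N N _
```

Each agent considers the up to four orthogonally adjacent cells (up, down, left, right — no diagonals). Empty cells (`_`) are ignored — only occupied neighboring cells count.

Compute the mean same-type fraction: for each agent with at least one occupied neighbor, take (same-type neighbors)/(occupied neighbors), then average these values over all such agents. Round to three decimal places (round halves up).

0.571

Row 1: (1,2)N 1/1 · (1,3)N 2/3 · (1,4)S 0/1
Row 2: (2,3)N 1/1 · (2,5)N — no occupied neighbors
Row 3: (3,1)S 2/2 · (3,2)S 1/2 · (3,4)S — no occupied neighbors
Row 4: (4,1)S 1/3 · (4,2)N 1/4 · (4,3)N 2/2 · (4,5)N — no occupied neighbors
Row 5: (5,1)N 0/2 · (5,2)S 0/3 · (5,3)N 2/3 · (5,4)N 1/1
Sum over 13 agents: 1/1 + 2/3 + 0/1 + 1/1 + 2/2 + 1/2 + 1/3 + 1/4 + 2/2 + 0/2 + 0/3 + 2/3 + 1/1 = 89/12; mean = 89/12 ÷ 13 = 89/156 = 0.570512… → 0.571.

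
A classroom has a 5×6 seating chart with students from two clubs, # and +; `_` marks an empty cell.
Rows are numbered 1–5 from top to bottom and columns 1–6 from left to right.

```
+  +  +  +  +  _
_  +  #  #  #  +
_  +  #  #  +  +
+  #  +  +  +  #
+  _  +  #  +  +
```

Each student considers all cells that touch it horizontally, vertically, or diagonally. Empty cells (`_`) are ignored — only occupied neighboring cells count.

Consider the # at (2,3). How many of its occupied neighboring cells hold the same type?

Occupied neighbors of (2,3): (1,2)=+, (1,3)=+, (1,4)=+, (2,2)=+, (2,4)=#, (3,2)=+, (3,3)=#, (3,4)=#.
Same type (#): 3 of 8.

3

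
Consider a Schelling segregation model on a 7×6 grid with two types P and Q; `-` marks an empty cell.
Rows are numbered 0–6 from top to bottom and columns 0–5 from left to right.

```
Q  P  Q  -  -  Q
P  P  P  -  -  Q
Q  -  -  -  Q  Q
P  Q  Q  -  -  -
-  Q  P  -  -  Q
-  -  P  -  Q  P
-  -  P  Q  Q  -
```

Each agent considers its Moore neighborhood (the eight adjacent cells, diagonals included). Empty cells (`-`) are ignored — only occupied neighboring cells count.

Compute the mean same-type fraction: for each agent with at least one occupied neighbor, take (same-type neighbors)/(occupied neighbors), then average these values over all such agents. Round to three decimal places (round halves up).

Row 0: (0,0)Q 0/3 · (0,1)P 3/5 · (0,2)Q 0/3 · (0,5)Q 1/1
Row 1: (1,0)P 2/4 · (1,1)P 3/6 · (1,2)P 2/3 · (1,5)Q 3/3
Row 2: (2,0)Q 1/4 · (2,4)Q 2/2 · (2,5)Q 2/2
Row 3: (3,0)P 0/3 · (3,1)Q 3/5 · (3,2)Q 2/3
Row 4: (4,1)Q 2/5 · (4,2)P 1/4 · (4,5)Q 1/2
Row 5: (5,2)P 2/4 · (5,4)Q 3/4 · (5,5)P 0/3
Row 6: (6,2)P 1/2 · (6,3)Q 2/4 · (6,4)Q 2/3
Sum over 23 agents: 0/3 + 3/5 + 0/3 + 1/1 + 2/4 + 3/6 + 2/3 + 3/3 + 1/4 + 2/2 + 2/2 + 0/3 + 3/5 + 2/3 + 2/5 + 1/4 + 1/2 + 2/4 + 3/4 + 0/3 + 1/2 + 2/4 + 2/3 = 237/20; mean = 237/20 ÷ 23 = 237/460 = 0.515217… → 0.515.

0.515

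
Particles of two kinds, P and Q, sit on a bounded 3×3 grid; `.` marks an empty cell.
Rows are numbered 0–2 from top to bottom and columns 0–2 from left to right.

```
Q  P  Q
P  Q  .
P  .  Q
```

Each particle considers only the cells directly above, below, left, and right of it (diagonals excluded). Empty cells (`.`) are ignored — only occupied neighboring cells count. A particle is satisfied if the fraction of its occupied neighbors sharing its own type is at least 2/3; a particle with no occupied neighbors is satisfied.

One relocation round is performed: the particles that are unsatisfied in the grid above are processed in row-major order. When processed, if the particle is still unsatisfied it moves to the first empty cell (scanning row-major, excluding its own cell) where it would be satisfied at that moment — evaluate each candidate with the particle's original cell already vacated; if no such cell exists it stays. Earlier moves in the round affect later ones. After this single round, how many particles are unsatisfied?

1

Initially unsatisfied (in order): (0,0), (0,1), (0,2), (1,0), (1,1).
  (0,0) → (1,2).
  (0,1) → (0,0).
  (0,2): now satisfied by earlier moves; stays.
  (1,0): now satisfied by earlier moves; stays.
  (1,1): no empty cell satisfies it; stays.
Resulting grid:
P . Q
P Q Q
P . Q
Unsatisfied now: (1,1).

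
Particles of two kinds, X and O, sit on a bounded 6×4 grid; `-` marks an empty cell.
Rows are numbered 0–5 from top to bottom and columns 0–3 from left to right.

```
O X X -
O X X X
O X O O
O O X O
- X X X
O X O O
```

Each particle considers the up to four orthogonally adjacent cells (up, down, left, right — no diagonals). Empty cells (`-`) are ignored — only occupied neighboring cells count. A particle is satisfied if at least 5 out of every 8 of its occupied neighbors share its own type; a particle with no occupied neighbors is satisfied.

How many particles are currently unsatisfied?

12

(0,0)O 1/2 unhappy
(0,1)X 2/3 ok
(0,2)X 2/2 ok
(1,0)O 2/3 ok
(1,1)X 3/4 ok
(1,2)X 3/4 ok
(1,3)X 1/2 unhappy
(2,0)O 2/3 ok
(2,1)X 1/4 unhappy
(2,2)O 1/4 unhappy
(2,3)O 2/3 ok
(3,0)O 2/2 ok
(3,1)O 1/4 unhappy
(3,2)X 1/4 unhappy
(3,3)O 1/3 unhappy
(4,1)X 2/3 ok
(4,2)X 3/4 ok
(4,3)X 1/3 unhappy
(5,0)O 0/1 unhappy
(5,1)X 1/3 unhappy
(5,2)O 1/3 unhappy
(5,3)O 1/2 unhappy
Unsatisfied: (0,0), (1,3), (2,1), (2,2), (3,1), (3,2), (3,3), (4,3), (5,0), (5,1), (5,2), (5,3) — 12 in total.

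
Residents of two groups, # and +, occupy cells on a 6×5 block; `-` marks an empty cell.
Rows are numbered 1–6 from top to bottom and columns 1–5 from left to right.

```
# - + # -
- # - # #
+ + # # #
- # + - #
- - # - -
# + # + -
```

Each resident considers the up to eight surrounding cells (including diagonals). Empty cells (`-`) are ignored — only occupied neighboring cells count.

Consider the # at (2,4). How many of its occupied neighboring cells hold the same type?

Occupied neighbors of (2,4): (1,3)=+, (1,4)=#, (2,5)=#, (3,3)=#, (3,4)=#, (3,5)=#.
Same type (#): 5 of 6.

5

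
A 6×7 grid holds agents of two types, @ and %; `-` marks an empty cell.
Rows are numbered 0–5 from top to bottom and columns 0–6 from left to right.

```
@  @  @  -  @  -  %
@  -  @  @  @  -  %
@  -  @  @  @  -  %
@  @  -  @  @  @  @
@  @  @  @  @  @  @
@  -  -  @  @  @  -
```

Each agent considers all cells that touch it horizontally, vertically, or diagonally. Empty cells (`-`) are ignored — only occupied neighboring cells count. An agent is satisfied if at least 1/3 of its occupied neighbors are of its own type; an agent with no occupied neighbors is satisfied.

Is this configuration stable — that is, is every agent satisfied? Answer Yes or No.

(0,0)@ 2/2 satisfied
(0,1)@ 4/4 satisfied
(0,2)@ 3/3 satisfied
(0,4)@ 2/2 satisfied
(0,6)% 1/1 satisfied
(1,0)@ 3/3 satisfied
(1,2)@ 5/5 satisfied
(1,3)@ 7/7 satisfied
(1,4)@ 4/4 satisfied
(1,6)% 2/2 satisfied
(2,0)@ 3/3 satisfied
(2,2)@ 5/5 satisfied
(2,3)@ 7/7 satisfied
(2,4)@ 6/6 satisfied
(2,6)% 1/3 satisfied
(3,0)@ 4/4 satisfied
(3,1)@ 6/6 satisfied
(3,3)@ 7/7 satisfied
(3,4)@ 7/7 satisfied
(3,5)@ 6/7 satisfied
(3,6)@ 3/4 satisfied
(4,0)@ 4/4 satisfied
(4,1)@ 5/5 satisfied
(4,2)@ 5/5 satisfied
(4,3)@ 6/6 satisfied
(4,4)@ 8/8 satisfied
(4,5)@ 7/7 satisfied
(4,6)@ 4/4 satisfied
(5,0)@ 2/2 satisfied
(5,3)@ 4/4 satisfied
(5,4)@ 5/5 satisfied
(5,5)@ 4/4 satisfied
All meet the threshold, so the configuration is stable.

Yes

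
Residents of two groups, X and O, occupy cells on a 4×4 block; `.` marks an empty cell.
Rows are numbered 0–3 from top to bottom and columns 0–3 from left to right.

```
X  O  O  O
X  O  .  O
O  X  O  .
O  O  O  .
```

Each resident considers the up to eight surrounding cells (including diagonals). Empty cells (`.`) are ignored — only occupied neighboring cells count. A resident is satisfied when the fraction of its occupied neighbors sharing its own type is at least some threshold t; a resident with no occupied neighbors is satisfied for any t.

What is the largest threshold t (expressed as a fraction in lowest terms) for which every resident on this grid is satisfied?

(0,0)X 1/3
(0,1)O 2/4
(0,2)O 4/4
(0,3)O 2/2
(1,0)X 2/5
(1,1)O 4/7
(1,3)O 3/3
(2,0)O 3/5
(2,1)X 1/7
(2,2)O 4/5
(3,0)O 2/3
(3,1)O 4/5
(3,2)O 2/3
The smallest same-type fraction is 1/7 at (2,1), which reduces to 1/7. Any threshold above that leaves this resident unsatisfied.

1/7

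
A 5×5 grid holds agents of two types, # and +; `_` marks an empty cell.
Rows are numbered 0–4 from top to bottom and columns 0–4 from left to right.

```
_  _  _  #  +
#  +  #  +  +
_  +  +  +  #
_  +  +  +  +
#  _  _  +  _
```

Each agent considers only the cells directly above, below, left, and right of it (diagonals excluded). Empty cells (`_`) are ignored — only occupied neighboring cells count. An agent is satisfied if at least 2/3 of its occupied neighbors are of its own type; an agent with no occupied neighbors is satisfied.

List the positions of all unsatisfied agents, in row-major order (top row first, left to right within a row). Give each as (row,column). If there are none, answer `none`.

Row 0: (0,3)# 0/2 not · (0,4)+ 1/2 not
Row 1: (1,0)# 0/1 not · (1,1)+ 1/3 not · (1,2)# 0/3 not · (1,3)+ 2/4 not · (1,4)+ 2/3 satisfied
Row 2: (2,1)+ 3/3 satisfied · (2,2)+ 3/4 satisfied · (2,3)+ 3/4 satisfied · (2,4)# 0/3 not
Row 3: (3,1)+ 2/2 satisfied · (3,2)+ 3/3 satisfied · (3,3)+ 4/4 satisfied · (3,4)+ 1/2 not
Row 4: (4,0)# 0/0 satisfied · (4,3)+ 1/1 satisfied

(0,3), (0,4), (1,0), (1,1), (1,2), (1,3), (2,4), (3,4)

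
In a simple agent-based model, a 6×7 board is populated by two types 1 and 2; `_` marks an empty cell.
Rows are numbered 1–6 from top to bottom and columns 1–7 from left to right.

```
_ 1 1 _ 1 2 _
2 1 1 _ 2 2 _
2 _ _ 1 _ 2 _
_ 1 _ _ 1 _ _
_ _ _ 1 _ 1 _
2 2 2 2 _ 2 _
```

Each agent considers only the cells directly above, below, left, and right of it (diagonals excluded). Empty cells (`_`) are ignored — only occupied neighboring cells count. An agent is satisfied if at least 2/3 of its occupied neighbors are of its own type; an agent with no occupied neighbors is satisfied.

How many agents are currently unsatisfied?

8

Row 1: (1,2)1 2/2 satisfied · (1,3)1 2/2 satisfied · (1,5)1 0/2 not · (1,6)2 1/2 not
Row 2: (2,1)2 1/2 not · (2,2)1 2/3 satisfied · (2,3)1 2/2 satisfied · (2,5)2 1/2 not · (2,6)2 3/3 satisfied
Row 3: (3,1)2 1/1 satisfied · (3,4)1 0/0 satisfied · (3,6)2 1/1 satisfied
Row 4: (4,2)1 0/0 satisfied · (4,5)1 0/0 satisfied
Row 5: (5,4)1 0/1 not · (5,6)1 0/1 not
Row 6: (6,1)2 1/1 satisfied · (6,2)2 2/2 satisfied · (6,3)2 2/2 satisfied · (6,4)2 1/2 not · (6,6)2 0/1 not
Unsatisfied: (1,5), (1,6), (2,1), (2,5), (5,4), (5,6), (6,4), (6,6) — 8 in total.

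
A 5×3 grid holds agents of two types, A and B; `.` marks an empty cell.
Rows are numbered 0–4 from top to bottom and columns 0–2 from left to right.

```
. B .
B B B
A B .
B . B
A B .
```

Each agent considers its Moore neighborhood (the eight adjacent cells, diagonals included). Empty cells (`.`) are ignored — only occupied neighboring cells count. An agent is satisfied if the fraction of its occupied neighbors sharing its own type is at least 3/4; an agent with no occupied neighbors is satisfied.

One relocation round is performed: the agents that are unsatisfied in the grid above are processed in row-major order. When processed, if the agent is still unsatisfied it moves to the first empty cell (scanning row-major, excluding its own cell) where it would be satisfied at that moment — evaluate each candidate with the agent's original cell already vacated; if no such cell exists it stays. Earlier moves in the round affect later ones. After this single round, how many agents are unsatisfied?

1

Initially unsatisfied (in order): (2,0), (3,0), (4,0), (4,1).
  (2,0): no empty cell satisfies it; stays.
  (3,0) → (0,0).
  (4,0): no empty cell satisfies it; stays.
  (4,1) → (0,2).
Resulting grid:
B B B
B B B
A B .
. . B
A . .
Unsatisfied now: (2,0).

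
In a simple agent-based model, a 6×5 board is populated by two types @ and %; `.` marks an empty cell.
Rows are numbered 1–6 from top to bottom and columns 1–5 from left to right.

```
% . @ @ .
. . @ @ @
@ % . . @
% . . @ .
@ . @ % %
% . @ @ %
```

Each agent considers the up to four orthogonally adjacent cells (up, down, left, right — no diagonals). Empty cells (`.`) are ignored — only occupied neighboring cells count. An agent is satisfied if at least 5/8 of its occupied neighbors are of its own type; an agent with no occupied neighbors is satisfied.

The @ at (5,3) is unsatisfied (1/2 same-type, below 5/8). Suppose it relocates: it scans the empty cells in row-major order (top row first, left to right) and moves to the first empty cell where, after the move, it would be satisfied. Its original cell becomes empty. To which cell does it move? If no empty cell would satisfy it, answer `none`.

Vacating (5,3). Empty cells in order:
  (1,2): 1/2 same-type → still unsatisfied.
  (1,5): 2/2 same-type → satisfied — stop here.

(1,5)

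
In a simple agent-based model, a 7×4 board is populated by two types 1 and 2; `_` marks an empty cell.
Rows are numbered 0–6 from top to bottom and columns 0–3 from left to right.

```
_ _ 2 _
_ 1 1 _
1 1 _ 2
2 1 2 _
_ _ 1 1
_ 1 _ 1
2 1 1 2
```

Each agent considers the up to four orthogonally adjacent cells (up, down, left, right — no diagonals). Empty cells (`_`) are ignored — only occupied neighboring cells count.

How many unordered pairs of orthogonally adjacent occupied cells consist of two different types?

Scan each occupied cell's neighbors to the right and below so each pair is counted once.
From row 0: 1 unlike of 1 pairs (running 1/1).
From row 1: 0 unlike of 2 pairs (running 1/3).
From row 2: 1 unlike of 3 pairs (running 2/6).
From row 3: 3 unlike of 3 pairs (running 5/9).
From row 4: 0 unlike of 2 pairs (running 5/11).
From row 5: 1 unlike of 2 pairs (running 6/13).
From row 6: 2 unlike of 3 pairs (running 8/16).
Total adjacent occupied pairs: 16; unlike-type pairs: 8.

8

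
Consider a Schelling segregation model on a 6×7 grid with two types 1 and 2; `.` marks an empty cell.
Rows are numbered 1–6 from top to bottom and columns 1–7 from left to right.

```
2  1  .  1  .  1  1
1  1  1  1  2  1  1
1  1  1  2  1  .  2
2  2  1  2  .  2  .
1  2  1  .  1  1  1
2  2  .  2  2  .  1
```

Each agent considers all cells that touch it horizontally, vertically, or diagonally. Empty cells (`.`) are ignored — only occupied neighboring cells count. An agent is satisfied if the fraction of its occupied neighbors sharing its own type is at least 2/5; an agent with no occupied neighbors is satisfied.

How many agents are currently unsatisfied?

13

Row 1: (1,1)2 0/3 not · (1,2)1 3/4 satisfied · (1,4)1 2/3 satisfied · (1,6)1 3/4 satisfied · (1,7)1 3/3 satisfied
Row 2: (2,1)1 4/5 satisfied · (2,2)1 6/7 satisfied · (2,3)1 6/7 satisfied · (2,4)1 4/6 satisfied · (2,5)2 1/6 not · (2,6)1 4/6 satisfied · (2,7)1 3/4 satisfied
Row 3: (3,1)1 3/5 satisfied · (3,2)1 6/8 satisfied · (3,3)1 5/8 satisfied · (3,4)2 2/7 not · (3,5)1 2/6 not · (3,7)2 1/3 not
Row 4: (4,1)2 2/5 satisfied · (4,2)2 2/8 not · (4,3)1 3/7 satisfied · (4,4)2 1/6 not · (4,6)2 1/5 not
Row 5: (5,1)1 0/5 not · (5,2)2 4/7 satisfied · (5,3)1 1/6 not · (5,5)1 1/5 not · (5,6)1 3/5 satisfied · (5,7)1 2/3 satisfied
Row 6: (6,1)2 2/3 satisfied · (6,2)2 2/4 satisfied · (6,4)2 1/3 not · (6,5)2 1/3 not · (6,7)1 2/2 satisfied
Unsatisfied: (1,1), (2,5), (3,4), (3,5), (3,7), (4,2), (4,4), (4,6), (5,1), (5,3), (5,5), (6,4), (6,5) — 13 in total.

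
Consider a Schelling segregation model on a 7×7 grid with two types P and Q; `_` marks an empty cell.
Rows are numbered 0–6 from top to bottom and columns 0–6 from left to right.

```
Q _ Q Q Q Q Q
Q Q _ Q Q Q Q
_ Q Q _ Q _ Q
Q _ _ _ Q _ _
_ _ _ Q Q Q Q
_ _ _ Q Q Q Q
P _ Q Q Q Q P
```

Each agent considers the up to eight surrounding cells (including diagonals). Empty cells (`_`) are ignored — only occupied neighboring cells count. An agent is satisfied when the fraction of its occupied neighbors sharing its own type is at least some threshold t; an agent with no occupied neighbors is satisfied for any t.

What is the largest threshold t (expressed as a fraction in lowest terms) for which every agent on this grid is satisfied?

0/1

Row 0: (0,0)Q 2/2 · (0,2)Q 3/3 · (0,3)Q 4/4 · (0,4)Q 5/5 · (0,5)Q 5/5 · (0,6)Q 3/3
Row 1: (1,0)Q 3/3 · (1,1)Q 5/5 · (1,3)Q 6/6 · (1,4)Q 6/6 · (1,5)Q 7/7 · (1,6)Q 4/4
Row 2: (2,1)Q 4/4 · (2,2)Q 3/3 · (2,4)Q 4/4 · (2,6)Q 2/2
Row 3: (3,0)Q 1/1 · (3,4)Q 4/4
Row 4: (4,3)Q 4/4 · (4,4)Q 6/6 · (4,5)Q 6/6 · (4,6)Q 3/3
Row 5: (5,3)Q 6/6 · (5,4)Q 8/8 · (5,5)Q 7/8 · (5,6)Q 4/5
Row 6: (6,0)P — no occupied neighbors · (6,2)Q 2/2 · (6,3)Q 4/4 · (6,4)Q 5/5 · (6,5)Q 4/5 · (6,6)P 0/3
The smallest same-type fraction is 0/3 at (6,6), which reduces to 0/1. Any threshold above that leaves this agent unsatisfied.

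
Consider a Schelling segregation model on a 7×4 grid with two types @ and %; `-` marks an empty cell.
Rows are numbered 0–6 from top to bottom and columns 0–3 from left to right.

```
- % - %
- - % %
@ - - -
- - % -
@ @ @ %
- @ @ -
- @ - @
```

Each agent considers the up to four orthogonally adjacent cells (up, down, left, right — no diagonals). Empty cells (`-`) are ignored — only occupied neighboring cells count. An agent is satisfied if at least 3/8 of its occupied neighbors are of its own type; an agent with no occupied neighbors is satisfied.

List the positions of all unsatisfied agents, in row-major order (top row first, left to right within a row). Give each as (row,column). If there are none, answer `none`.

(3,2), (4,3)

(0,1)% 0/0 satisfied
(0,3)% 1/1 satisfied
(1,2)% 1/1 satisfied
(1,3)% 2/2 satisfied
(2,0)@ 0/0 satisfied
(3,2)% 0/1 not
(4,0)@ 1/1 satisfied
(4,1)@ 3/3 satisfied
(4,2)@ 2/4 satisfied
(4,3)% 0/1 not
(5,1)@ 3/3 satisfied
(5,2)@ 2/2 satisfied
(6,1)@ 1/1 satisfied
(6,3)@ 0/0 satisfied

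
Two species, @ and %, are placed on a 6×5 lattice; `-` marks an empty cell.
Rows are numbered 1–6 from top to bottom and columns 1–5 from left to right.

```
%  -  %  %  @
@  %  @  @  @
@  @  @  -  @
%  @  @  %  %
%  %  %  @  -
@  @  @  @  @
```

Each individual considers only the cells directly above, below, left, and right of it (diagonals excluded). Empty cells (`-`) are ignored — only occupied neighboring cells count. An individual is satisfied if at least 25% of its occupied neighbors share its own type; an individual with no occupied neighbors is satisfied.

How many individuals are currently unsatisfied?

(1,1)% 0/1 unhappy
(1,3)% 1/2 ok
(1,4)% 1/3 ok
(1,5)@ 1/2 ok
(2,1)@ 1/3 ok
(2,2)% 0/3 unhappy
(2,3)@ 2/4 ok
(2,4)@ 2/3 ok
(2,5)@ 3/3 ok
(3,1)@ 2/3 ok
(3,2)@ 3/4 ok
(3,3)@ 3/3 ok
(3,5)@ 1/2 ok
(4,1)% 1/3 ok
(4,2)@ 2/4 ok
(4,3)@ 2/4 ok
(4,4)% 1/3 ok
(4,5)% 1/2 ok
(5,1)% 2/3 ok
(5,2)% 2/4 ok
(5,3)% 1/4 ok
(5,4)@ 1/3 ok
(6,1)@ 1/2 ok
(6,2)@ 2/3 ok
(6,3)@ 2/3 ok
(6,4)@ 3/3 ok
(6,5)@ 1/1 ok
Unsatisfied: (1,1), (2,2) — 2 in total.

2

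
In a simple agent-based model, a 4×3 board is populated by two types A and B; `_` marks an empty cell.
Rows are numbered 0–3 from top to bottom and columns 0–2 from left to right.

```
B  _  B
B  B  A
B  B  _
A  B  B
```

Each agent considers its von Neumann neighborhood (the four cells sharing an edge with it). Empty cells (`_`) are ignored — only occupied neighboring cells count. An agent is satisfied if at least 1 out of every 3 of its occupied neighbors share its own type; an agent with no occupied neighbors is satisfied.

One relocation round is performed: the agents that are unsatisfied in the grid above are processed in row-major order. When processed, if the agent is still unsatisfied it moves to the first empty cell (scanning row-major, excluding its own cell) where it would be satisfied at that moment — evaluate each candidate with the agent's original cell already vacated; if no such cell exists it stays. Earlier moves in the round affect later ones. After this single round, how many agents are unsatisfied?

Initially unsatisfied (in order): (0,2), (1,2), (3,0).
  (0,2) → (0,1).
  (1,2): no empty cell satisfies it; stays.
  (3,0) → (0,2).
Resulting grid:
B B A
B B A
B B _
_ B B
All satisfied now.

0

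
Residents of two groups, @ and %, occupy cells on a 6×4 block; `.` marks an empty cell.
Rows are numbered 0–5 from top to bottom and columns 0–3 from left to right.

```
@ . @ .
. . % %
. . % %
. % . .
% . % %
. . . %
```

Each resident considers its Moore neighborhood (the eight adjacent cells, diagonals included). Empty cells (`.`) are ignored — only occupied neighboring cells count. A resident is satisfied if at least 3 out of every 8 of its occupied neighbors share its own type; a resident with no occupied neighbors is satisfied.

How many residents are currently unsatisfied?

1

(0,0)@ 0/0 ok
(0,2)@ 0/2 unhappy
(1,2)% 3/4 ok
(1,3)% 3/4 ok
(2,2)% 4/4 ok
(2,3)% 3/3 ok
(3,1)% 3/3 ok
(4,0)% 1/1 ok
(4,2)% 3/3 ok
(4,3)% 2/2 ok
(5,3)% 2/2 ok
Unsatisfied: (0,2) — 1 in total.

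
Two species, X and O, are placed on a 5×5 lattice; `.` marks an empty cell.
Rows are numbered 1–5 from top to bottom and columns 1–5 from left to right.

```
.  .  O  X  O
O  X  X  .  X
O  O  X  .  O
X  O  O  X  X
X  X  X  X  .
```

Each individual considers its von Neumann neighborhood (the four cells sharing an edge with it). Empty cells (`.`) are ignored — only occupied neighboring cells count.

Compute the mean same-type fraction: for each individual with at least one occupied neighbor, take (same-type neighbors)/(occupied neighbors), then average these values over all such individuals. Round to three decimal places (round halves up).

0.429

(1,3)O 0/2
(1,4)X 0/2
(1,5)O 0/2
(2,1)O 1/2
(2,2)X 1/3
(2,3)X 2/3
(2,5)X 0/2
(3,1)O 2/3
(3,2)O 2/4
(3,3)X 1/3
(3,5)O 0/2
(4,1)X 1/3
(4,2)O 2/4
(4,3)O 1/4
(4,4)X 2/3
(4,5)X 1/2
(5,1)X 2/2
(5,2)X 2/3
(5,3)X 2/3
(5,4)X 2/2
Sum over 20 individuals: 0/2 + 0/2 + 0/2 + 1/2 + 1/3 + 2/3 + 0/2 + 2/3 + 2/4 + 1/3 + 0/2 + 1/3 + 2/4 + 1/4 + 2/3 + 1/2 + 2/2 + 2/3 + 2/3 + 2/2 = 103/12; mean = 103/12 ÷ 20 = 103/240 = 0.429166… → 0.429.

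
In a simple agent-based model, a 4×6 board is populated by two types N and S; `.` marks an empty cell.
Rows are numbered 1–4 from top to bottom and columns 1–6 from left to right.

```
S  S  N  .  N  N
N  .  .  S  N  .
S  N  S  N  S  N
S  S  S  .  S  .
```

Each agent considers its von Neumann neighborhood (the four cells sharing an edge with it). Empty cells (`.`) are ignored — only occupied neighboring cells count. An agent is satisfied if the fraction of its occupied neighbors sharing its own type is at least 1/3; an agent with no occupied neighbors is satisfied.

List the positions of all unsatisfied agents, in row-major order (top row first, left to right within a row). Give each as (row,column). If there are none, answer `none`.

(1,3), (2,1), (2,4), (3,2), (3,4), (3,5), (3,6)

Row 1: (1,1)S 1/2 satisfied · (1,2)S 1/2 satisfied · (1,3)N 0/1 not · (1,5)N 2/2 satisfied · (1,6)N 1/1 satisfied
Row 2: (2,1)N 0/2 not · (2,4)S 0/2 not · (2,5)N 1/3 satisfied
Row 3: (3,1)S 1/3 satisfied · (3,2)N 0/3 not · (3,3)S 1/3 satisfied · (3,4)N 0/3 not · (3,5)S 1/4 not · (3,6)N 0/1 not
Row 4: (4,1)S 2/2 satisfied · (4,2)S 2/3 satisfied · (4,3)S 2/2 satisfied · (4,5)S 1/1 satisfied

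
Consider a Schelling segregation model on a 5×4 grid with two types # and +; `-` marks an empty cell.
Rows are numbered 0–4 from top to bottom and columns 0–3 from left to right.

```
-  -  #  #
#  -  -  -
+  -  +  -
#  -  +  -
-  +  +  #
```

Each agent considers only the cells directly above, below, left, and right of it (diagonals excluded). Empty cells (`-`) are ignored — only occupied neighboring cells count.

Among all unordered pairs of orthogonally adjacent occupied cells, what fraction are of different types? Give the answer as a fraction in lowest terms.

Scan each occupied cell's neighbors to the right and below so each pair is counted once.
Row 0: #(0,2)–#(0,3)=  → 0/1 unlike.
Row 1: #(1,0)–+(2,0)≠  → 1/1 unlike.
Row 2: +(2,0)–#(3,0)≠ +(2,2)–+(3,2)=  → 1/2 unlike.
Row 3: +(3,2)–+(4,2)=  → 0/1 unlike.
Row 4: +(4,1)–+(4,2)= +(4,2)–#(4,3)≠  → 1/2 unlike.
Total adjacent occupied pairs: 7; unlike-type pairs: 3.
3/7 is already in lowest terms.

3/7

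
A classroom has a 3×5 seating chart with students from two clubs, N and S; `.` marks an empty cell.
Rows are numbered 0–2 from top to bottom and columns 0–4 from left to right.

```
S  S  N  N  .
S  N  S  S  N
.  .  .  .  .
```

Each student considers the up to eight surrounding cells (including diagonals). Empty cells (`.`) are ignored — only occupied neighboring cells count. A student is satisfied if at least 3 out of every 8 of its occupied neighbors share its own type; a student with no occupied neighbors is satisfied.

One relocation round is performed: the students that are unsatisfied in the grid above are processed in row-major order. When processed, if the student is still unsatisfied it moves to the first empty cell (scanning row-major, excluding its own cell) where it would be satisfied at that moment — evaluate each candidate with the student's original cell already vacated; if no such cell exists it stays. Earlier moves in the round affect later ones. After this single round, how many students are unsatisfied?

1

Initially unsatisfied (in order): (1,1), (1,3).
  (1,1) → (0,4).
  (1,3) → (1,1).
Resulting grid:
S S N N N
S S S . N
. . . . .
Unsatisfied now: (0,2).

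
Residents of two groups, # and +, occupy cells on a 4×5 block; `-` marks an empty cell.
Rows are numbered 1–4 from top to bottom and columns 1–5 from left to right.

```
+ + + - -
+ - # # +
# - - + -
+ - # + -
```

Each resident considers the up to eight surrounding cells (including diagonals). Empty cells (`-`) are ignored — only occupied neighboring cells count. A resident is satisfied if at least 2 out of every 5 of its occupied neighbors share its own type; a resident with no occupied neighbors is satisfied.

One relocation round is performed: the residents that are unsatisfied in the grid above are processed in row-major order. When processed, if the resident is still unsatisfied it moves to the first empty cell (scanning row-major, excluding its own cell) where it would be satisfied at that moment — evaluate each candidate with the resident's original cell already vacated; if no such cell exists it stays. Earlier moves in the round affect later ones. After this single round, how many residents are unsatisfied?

Initially unsatisfied (in order): (1,3), (2,3), (2,4), (3,1), (4,1), (4,3).
  (1,3) → (1,5).
  (2,3) → (1,3).
  (2,4) → (2,2).
  (3,1) → (2,3).
  (4,1): now satisfied by earlier moves; stays.
  (4,3) → (1,4).
Resulting grid:
+ + # # +
+ # # - +
- - - + -
+ - - + -
All satisfied now.

0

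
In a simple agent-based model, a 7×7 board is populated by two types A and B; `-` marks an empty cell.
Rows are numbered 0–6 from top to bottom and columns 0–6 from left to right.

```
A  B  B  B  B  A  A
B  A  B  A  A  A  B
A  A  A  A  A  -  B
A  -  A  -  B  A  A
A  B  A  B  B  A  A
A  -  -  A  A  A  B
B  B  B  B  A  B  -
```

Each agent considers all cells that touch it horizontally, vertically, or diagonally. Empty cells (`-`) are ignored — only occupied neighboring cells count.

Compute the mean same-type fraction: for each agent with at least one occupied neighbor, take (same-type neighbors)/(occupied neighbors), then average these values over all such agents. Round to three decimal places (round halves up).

0.512

(0,0)A 1/3
(0,1)B 3/5
(0,2)B 3/5
(0,3)B 3/5
(0,4)B 1/5
(0,5)A 3/5
(0,6)A 2/3
(1,0)B 1/5
(1,1)A 4/8
(1,2)B 3/8
(1,3)A 4/8
(1,4)A 5/7
(1,5)A 4/7
(1,6)B 1/4
(2,0)A 3/4
(2,1)A 5/7
(2,2)A 5/6
(2,3)A 5/7
(2,4)A 5/6
(2,6)B 1/4
(3,0)A 3/4
(3,2)A 4/6
(3,4)B 2/6
(3,5)A 4/7
(3,6)A 3/4
(4,0)A 2/3
(4,1)B 0/5
(4,2)A 2/4
(4,3)B 2/6
(4,4)B 2/7
(4,5)A 5/8
(4,6)A 4/5
(5,0)A 1/4
(5,3)A 3/7
(5,4)A 4/8
(5,5)A 4/7
(5,6)B 1/4
(6,0)B 1/2
(6,1)B 2/3
(6,2)B 2/3
(6,3)B 1/4
(6,4)A 3/5
(6,5)B 1/4
Sum over 43 agents: 1/3 + 3/5 + 3/5 + 3/5 + 1/5 + 3/5 + 2/3 + 1/5 + 4/8 + 3/8 + 4/8 + 5/7 + 4/7 + 1/4 + 3/4 + 5/7 + 5/6 + 5/7 + 5/6 + 1/4 + 3/4 + 4/6 + 2/6 + 4/7 + 3/4 + 2/3 + 0/5 + 2/4 + 2/6 + 2/7 + 5/8 + 4/5 + 1/4 + 3/7 + 4/8 + 4/7 + 1/4 + 1/2 + 2/3 + 2/3 + 1/4 + 3/5 + 1/4 = 3083/140; mean = 3083/140 ÷ 43 = 3083/6020 = 0.512126… → 0.512.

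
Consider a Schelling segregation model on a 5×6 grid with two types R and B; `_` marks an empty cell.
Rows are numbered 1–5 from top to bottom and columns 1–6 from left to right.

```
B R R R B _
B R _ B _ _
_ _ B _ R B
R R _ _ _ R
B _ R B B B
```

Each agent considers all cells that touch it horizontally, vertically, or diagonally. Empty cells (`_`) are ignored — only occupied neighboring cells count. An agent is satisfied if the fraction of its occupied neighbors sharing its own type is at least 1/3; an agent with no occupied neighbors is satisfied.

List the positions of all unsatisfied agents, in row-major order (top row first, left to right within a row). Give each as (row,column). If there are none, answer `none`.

Row 1: (1,1)B 1/3 ✓ · (1,2)R 2/4 ✓ · (1,3)R 3/4 ✓ · (1,4)R 1/3 ✓ · (1,5)B 1/2 ✓
Row 2: (2,1)B 1/3 ✓ · (2,2)R 2/5 ✓ · (2,4)B 2/5 ✓
Row 3: (3,3)B 1/3 ✓ · (3,5)R 1/3 ✓ · (3,6)B 0/2 ✗
Row 4: (4,1)R 1/2 ✓ · (4,2)R 2/4 ✓ · (4,6)R 1/4 ✗
Row 5: (5,1)B 0/2 ✗ · (5,3)R 1/2 ✓ · (5,4)B 1/2 ✓ · (5,5)B 2/3 ✓ · (5,6)B 1/2 ✓

(3,6), (4,6), (5,1)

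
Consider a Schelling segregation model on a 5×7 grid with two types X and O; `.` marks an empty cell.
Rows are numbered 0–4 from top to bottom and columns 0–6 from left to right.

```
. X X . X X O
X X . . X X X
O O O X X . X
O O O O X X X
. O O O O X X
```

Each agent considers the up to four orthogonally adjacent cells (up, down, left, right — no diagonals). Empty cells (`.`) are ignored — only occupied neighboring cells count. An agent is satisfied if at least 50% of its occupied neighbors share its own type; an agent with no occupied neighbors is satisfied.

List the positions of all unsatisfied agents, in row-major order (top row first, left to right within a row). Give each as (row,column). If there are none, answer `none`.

(0,6), (2,3), (4,4)

(0,1)X 2/2 satisfied
(0,2)X 1/1 satisfied
(0,4)X 2/2 satisfied
(0,5)X 2/3 satisfied
(0,6)O 0/2 not
(1,0)X 1/2 satisfied
(1,1)X 2/3 satisfied
(1,4)X 3/3 satisfied
(1,5)X 3/3 satisfied
(1,6)X 2/3 satisfied
(2,0)O 2/3 satisfied
(2,1)O 3/4 satisfied
(2,2)O 2/3 satisfied
(2,3)X 1/3 not
(2,4)X 3/3 satisfied
(2,6)X 2/2 satisfied
(3,0)O 2/2 satisfied
(3,1)O 4/4 satisfied
(3,2)O 4/4 satisfied
(3,3)O 2/4 satisfied
(3,4)X 2/4 satisfied
(3,5)X 3/3 satisfied
(3,6)X 3/3 satisfied
(4,1)O 2/2 satisfied
(4,2)O 3/3 satisfied
(4,3)O 3/3 satisfied
(4,4)O 1/3 not
(4,5)X 2/3 satisfied
(4,6)X 2/2 satisfied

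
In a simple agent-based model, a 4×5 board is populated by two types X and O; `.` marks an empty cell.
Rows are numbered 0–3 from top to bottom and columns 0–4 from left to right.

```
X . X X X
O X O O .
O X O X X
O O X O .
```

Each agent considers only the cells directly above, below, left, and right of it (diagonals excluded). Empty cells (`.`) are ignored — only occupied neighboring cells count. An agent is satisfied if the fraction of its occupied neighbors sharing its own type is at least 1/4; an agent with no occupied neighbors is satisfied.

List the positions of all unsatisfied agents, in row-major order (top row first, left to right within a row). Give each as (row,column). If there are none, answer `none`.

(0,0)X 0/1 not
(0,2)X 1/2 satisfied
(0,3)X 2/3 satisfied
(0,4)X 1/1 satisfied
(1,0)O 1/3 satisfied
(1,1)X 1/3 satisfied
(1,2)O 2/4 satisfied
(1,3)O 1/3 satisfied
(2,0)O 2/3 satisfied
(2,1)X 1/4 satisfied
(2,2)O 1/4 satisfied
(2,3)X 1/4 satisfied
(2,4)X 1/1 satisfied
(3,0)O 2/2 satisfied
(3,1)O 1/3 satisfied
(3,2)X 0/3 not
(3,3)O 0/2 not

(0,0), (3,2), (3,3)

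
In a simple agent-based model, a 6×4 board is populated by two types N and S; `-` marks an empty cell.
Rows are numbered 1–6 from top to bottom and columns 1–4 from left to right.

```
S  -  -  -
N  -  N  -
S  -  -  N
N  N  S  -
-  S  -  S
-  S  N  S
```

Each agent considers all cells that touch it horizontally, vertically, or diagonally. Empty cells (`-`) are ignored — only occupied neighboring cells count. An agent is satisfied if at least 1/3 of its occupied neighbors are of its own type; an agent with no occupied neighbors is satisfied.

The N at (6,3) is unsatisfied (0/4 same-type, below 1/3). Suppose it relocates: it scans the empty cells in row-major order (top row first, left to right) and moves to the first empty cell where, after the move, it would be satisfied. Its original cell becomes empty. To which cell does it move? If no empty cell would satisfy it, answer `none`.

(1,2)

Vacating (6,3). Empty cells in order:
  (1,2): 2/3 same-type → satisfied — stop here.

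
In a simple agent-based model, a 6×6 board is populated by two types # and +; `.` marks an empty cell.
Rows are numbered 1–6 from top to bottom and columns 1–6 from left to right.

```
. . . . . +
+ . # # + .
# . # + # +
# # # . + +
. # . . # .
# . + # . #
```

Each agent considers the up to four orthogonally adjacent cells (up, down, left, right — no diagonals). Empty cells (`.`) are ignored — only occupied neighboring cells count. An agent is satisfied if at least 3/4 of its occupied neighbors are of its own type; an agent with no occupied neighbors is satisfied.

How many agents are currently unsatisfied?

Row 1: (1,6)+ 0/0 satisfied
Row 2: (2,1)+ 0/1 not · (2,3)# 2/2 satisfied · (2,4)# 1/3 not · (2,5)+ 0/2 not
Row 3: (3,1)# 1/2 not · (3,3)# 2/3 not · (3,4)+ 0/3 not · (3,5)# 0/4 not · (3,6)+ 1/2 not
Row 4: (4,1)# 2/2 satisfied · (4,2)# 3/3 satisfied · (4,3)# 2/2 satisfied · (4,5)+ 1/3 not · (4,6)+ 2/2 satisfied
Row 5: (5,2)# 1/1 satisfied · (5,5)# 0/1 not
Row 6: (6,1)# 0/0 satisfied · (6,3)+ 0/1 not · (6,4)# 0/1 not · (6,6)# 0/0 satisfied
Unsatisfied: (2,1), (2,4), (2,5), (3,1), (3,3), (3,4), (3,5), (3,6), (4,5), (5,5), (6,3), (6,4) — 12 in total.

12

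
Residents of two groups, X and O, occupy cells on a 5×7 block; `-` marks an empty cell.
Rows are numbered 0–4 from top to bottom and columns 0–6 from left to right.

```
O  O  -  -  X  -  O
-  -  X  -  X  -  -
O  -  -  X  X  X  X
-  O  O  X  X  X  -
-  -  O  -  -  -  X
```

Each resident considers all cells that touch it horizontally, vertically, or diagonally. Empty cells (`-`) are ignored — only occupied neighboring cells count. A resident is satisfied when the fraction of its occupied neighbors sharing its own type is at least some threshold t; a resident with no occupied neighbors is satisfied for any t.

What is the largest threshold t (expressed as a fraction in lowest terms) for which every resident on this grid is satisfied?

Row 0: (0,0)O 1/1 · (0,1)O 1/2 · (0,4)X 1/1 · (0,6)O — no occupied neighbors
Row 1: (1,2)X 1/2 · (1,4)X 4/4
Row 2: (2,0)O 1/1 · (2,3)X 5/6 · (2,4)X 6/6 · (2,5)X 5/5 · (2,6)X 2/2
Row 3: (3,1)O 3/3 · (3,2)O 2/4 · (3,3)X 3/5 · (3,4)X 5/5 · (3,5)X 5/5
Row 4: (4,2)O 2/3 · (4,6)X 1/1
The smallest same-type fraction is 1/2 at (0,1), which reduces to 1/2. Any threshold above that leaves this resident unsatisfied.

1/2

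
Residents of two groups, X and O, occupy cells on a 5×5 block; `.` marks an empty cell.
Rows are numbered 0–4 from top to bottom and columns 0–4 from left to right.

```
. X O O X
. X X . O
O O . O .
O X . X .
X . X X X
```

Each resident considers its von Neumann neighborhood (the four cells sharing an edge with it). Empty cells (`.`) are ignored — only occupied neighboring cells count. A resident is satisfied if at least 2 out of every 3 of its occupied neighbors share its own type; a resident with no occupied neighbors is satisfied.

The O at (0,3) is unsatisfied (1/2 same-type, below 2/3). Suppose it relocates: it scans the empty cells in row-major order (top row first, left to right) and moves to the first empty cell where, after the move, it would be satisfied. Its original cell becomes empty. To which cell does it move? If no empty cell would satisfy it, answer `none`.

Vacating (0,3). Empty cells in order:
  (0,0): 0/1 same-type → still unsatisfied.
  (1,0): 1/2 same-type → still unsatisfied.
  (1,3): 2/3 same-type → satisfied — stop here.

(1,3)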